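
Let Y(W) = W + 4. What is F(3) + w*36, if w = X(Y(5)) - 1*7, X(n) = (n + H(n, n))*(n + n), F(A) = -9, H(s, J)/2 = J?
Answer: 17235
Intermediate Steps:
H(s, J) = 2*J
Y(W) = 4 + W
X(n) = 6*n² (X(n) = (n + 2*n)*(n + n) = (3*n)*(2*n) = 6*n²)
w = 479 (w = 6*(4 + 5)² - 1*7 = 6*9² - 7 = 6*81 - 7 = 486 - 7 = 479)
F(3) + w*36 = -9 + 479*36 = -9 + 17244 = 17235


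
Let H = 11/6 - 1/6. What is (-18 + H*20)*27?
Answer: 414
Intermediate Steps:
H = 5/3 (H = 11*(⅙) - 1*⅙ = 11/6 - ⅙ = 5/3 ≈ 1.6667)
(-18 + H*20)*27 = (-18 + (5/3)*20)*27 = (-18 + 100/3)*27 = (46/3)*27 = 414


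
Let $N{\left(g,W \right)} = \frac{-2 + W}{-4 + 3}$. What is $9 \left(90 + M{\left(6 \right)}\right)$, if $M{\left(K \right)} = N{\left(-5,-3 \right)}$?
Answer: $855$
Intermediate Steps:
$N{\left(g,W \right)} = 2 - W$ ($N{\left(g,W \right)} = \frac{-2 + W}{-1} = \left(-2 + W\right) \left(-1\right) = 2 - W$)
$M{\left(K \right)} = 5$ ($M{\left(K \right)} = 2 - -3 = 2 + 3 = 5$)
$9 \left(90 + M{\left(6 \right)}\right) = 9 \left(90 + 5\right) = 9 \cdot 95 = 855$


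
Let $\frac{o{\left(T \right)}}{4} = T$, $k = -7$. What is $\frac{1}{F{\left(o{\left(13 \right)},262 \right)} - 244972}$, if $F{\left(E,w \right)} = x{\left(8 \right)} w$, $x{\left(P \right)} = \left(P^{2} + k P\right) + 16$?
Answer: $- \frac{1}{238684} \approx -4.1896 \cdot 10^{-6}$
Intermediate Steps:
$o{\left(T \right)} = 4 T$
$x{\left(P \right)} = 16 + P^{2} - 7 P$ ($x{\left(P \right)} = \left(P^{2} - 7 P\right) + 16 = 16 + P^{2} - 7 P$)
$F{\left(E,w \right)} = 24 w$ ($F{\left(E,w \right)} = \left(16 + 8^{2} - 56\right) w = \left(16 + 64 - 56\right) w = 24 w$)
$\frac{1}{F{\left(o{\left(13 \right)},262 \right)} - 244972} = \frac{1}{24 \cdot 262 - 244972} = \frac{1}{6288 - 244972} = \frac{1}{-238684} = - \frac{1}{238684}$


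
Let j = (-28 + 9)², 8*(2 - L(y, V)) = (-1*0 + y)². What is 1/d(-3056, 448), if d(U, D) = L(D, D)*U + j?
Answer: 1/76663177 ≈ 1.3044e-8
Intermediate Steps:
L(y, V) = 2 - y²/8 (L(y, V) = 2 - (-1*0 + y)²/8 = 2 - (0 + y)²/8 = 2 - y²/8)
j = 361 (j = (-19)² = 361)
d(U, D) = 361 + U*(2 - D²/8) (d(U, D) = (2 - D²/8)*U + 361 = U*(2 - D²/8) + 361 = 361 + U*(2 - D²/8))
1/d(-3056, 448) = 1/(361 - ⅛*(-3056)*(-16 + 448²)) = 1/(361 - ⅛*(-3056)*(-16 + 200704)) = 1/(361 - ⅛*(-3056)*200688) = 1/(361 + 76662816) = 1/76663177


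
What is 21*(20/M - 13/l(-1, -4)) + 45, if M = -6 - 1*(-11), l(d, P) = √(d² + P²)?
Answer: 129 - 273*√17/17 ≈ 62.788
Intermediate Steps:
l(d, P) = √(P² + d²)
M = 5 (M = -6 + 11 = 5)
21*(20/M - 13/l(-1, -4)) + 45 = 21*(20/5 - 13/√((-4)² + (-1)²)) + 45 = 21*(20*(⅕) - 13/√(16 + 1)) + 45 = 21*(4 - 13*√17/17) + 45 = (84 - 273*√17/17) + 45 = 129 - 273*√17/17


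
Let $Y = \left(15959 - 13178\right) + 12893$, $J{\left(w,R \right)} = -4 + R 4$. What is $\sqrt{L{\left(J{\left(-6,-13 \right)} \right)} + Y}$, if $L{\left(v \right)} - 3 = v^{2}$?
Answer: $\sqrt{18813} \approx 137.16$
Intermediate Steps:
$J{\left(w,R \right)} = -4 + 4 R$
$L{\left(v \right)} = 3 + v^{2}$
$Y = 15674$ ($Y = 2781 + 12893 = 15674$)
$\sqrt{L{\left(J{\left(-6,-13 \right)} \right)} + Y} = \sqrt{\left(3 + \left(-4 + 4 \left(-13\right)\right)^{2}\right) + 15674} = \sqrt{\left(3 + \left(-4 - 52\right)^{2}\right) + 15674} = \sqrt{\left(3 + \left(-56\right)^{2}\right) + 15674} = \sqrt{\left(3 + 3136\right) + 15674} = \sqrt{3139 + 15674} = \sqrt{18813}$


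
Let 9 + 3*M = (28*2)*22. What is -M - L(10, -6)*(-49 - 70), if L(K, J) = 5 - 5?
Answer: -1223/3 ≈ -407.67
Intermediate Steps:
L(K, J) = 0
M = 1223/3 (M = -3 + ((28*2)*22)/3 = -3 + (56*22)/3 = -3 + (1/3)*1232 = -3 + 1232/3 = 1223/3 ≈ 407.67)
-M - L(10, -6)*(-49 - 70) = -1*1223/3 - 0*(-49 - 70) = -1223/3 - 0*(-119) = -1223/3 - 1*0 = -1223/3 + 0 = -1223/3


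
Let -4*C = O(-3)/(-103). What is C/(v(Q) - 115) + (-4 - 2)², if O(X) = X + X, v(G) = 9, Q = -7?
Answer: 786099/21836 ≈ 36.000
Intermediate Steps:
O(X) = 2*X
C = -3/206 (C = -2*(-3)/(4*(-103)) = -(-3)*(-1)/(2*103) = -¼*6/103 = -3/206 ≈ -0.014563)
C/(v(Q) - 115) + (-4 - 2)² = -3/206/(9 - 115) + (-4 - 2)² = -3/206/(-106) + (-6)² = -1/106*(-3/206) + 36 = 3/21836 + 36 = 786099/21836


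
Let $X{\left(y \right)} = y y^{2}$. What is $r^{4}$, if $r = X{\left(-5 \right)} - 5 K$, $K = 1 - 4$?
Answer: $146410000$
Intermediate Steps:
$X{\left(y \right)} = y^{3}$
$K = -3$
$r = -110$ ($r = \left(-5\right)^{3} - -15 = -125 + 15 = -110$)
$r^{4} = \left(-110\right)^{4} = 146410000$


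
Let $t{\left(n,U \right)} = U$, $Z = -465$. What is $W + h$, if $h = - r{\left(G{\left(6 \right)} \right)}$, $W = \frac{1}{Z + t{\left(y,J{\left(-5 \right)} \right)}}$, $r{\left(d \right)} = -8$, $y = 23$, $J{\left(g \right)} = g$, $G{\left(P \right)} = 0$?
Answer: $\frac{3759}{470} \approx 7.9979$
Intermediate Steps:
$W = - \frac{1}{470}$ ($W = \frac{1}{-465 - 5} = \frac{1}{-470} = - \frac{1}{470} \approx -0.0021277$)
$h = 8$ ($h = \left(-1\right) \left(-8\right) = 8$)
$W + h = - \frac{1}{470} + 8 = \frac{3759}{470}$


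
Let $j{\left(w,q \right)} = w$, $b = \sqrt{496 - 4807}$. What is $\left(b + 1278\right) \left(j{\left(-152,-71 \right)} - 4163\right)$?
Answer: $-5514570 - 12945 i \sqrt{479} \approx -5.5146 \cdot 10^{6} - 2.8332 \cdot 10^{5} i$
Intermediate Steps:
$b = 3 i \sqrt{479}$ ($b = \sqrt{-4311} = 3 i \sqrt{479} \approx 65.658 i$)
$\left(b + 1278\right) \left(j{\left(-152,-71 \right)} - 4163\right) = \left(3 i \sqrt{479} + 1278\right) \left(-152 - 4163\right) = \left(1278 + 3 i \sqrt{479}\right) \left(-4315\right) = -5514570 - 12945 i \sqrt{479}$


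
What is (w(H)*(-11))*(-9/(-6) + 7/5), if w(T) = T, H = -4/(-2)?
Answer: -319/5 ≈ -63.800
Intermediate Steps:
H = 2 (H = -4*(-½) = 2)
(w(H)*(-11))*(-9/(-6) + 7/5) = (2*(-11))*(-9/(-6) + 7/5) = -22*(-9*(-⅙) + 7*(⅕)) = -22*(3/2 + 7/5) = -22*29/10 = -319/5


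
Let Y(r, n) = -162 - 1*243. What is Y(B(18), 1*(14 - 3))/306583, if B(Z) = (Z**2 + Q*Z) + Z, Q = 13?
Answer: -405/306583 ≈ -0.0013210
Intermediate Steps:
B(Z) = Z**2 + 14*Z (B(Z) = (Z**2 + 13*Z) + Z = Z**2 + 14*Z)
Y(r, n) = -405 (Y(r, n) = -162 - 243 = -405)
Y(B(18), 1*(14 - 3))/306583 = -405/306583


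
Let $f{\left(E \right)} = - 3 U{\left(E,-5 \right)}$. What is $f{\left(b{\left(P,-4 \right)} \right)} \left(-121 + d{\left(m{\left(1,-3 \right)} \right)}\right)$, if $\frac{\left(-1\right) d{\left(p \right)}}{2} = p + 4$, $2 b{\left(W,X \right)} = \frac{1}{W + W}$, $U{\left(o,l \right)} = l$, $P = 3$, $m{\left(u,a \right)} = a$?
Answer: $-1845$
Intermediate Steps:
$b{\left(W,X \right)} = \frac{1}{4 W}$ ($b{\left(W,X \right)} = \frac{1}{2 \left(W + W\right)} = \frac{1}{2 \cdot 2 W} = \frac{\frac{1}{2} \frac{1}{W}}{2} = \frac{1}{4 W}$)
$f{\left(E \right)} = 15$ ($f{\left(E \right)} = \left(-3\right) \left(-5\right) = 15$)
$d{\left(p \right)} = -8 - 2 p$ ($d{\left(p \right)} = - 2 \left(p + 4\right) = - 2 \left(4 + p\right) = -8 - 2 p$)
$f{\left(b{\left(P,-4 \right)} \right)} \left(-121 + d{\left(m{\left(1,-3 \right)} \right)}\right) = 15 \left(-121 - 2\right) = 15 \left(-123\right) = -1845$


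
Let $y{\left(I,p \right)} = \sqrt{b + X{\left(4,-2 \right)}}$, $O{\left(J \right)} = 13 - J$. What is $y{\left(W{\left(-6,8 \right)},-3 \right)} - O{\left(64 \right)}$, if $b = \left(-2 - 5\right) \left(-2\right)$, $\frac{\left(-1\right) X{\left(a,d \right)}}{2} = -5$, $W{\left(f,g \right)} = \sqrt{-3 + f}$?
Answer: $51 + 2 \sqrt{6} \approx 55.899$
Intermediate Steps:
$X{\left(a,d \right)} = 10$ ($X{\left(a,d \right)} = \left(-2\right) \left(-5\right) = 10$)
$b = 14$ ($b = \left(-7\right) \left(-2\right) = 14$)
$y{\left(I,p \right)} = 2 \sqrt{6}$ ($y{\left(I,p \right)} = \sqrt{14 + 10} = \sqrt{24} = 2 \sqrt{6}$)
$y{\left(W{\left(-6,8 \right)},-3 \right)} - O{\left(64 \right)} = 2 \sqrt{6} - \left(13 - 64\right) = 2 \sqrt{6} - -51 = 2 \sqrt{6} + 51 = 51 + 2 \sqrt{6}$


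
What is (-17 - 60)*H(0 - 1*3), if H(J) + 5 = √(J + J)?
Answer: 385 - 77*I*√6 ≈ 385.0 - 188.61*I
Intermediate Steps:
H(J) = -5 + √2*√J (H(J) = -5 + √(J + J) = -5 + √(2*J) = -5 + √2*√J)
(-17 - 60)*H(0 - 1*3) = (-17 - 60)*(-5 + √2*√(0 - 1*3)) = -77*(-5 + √2*√(0 - 3)) = -77*(-5 + √2*√(-3)) = -77*(-5 + √2*(I*√3)) = -77*(-5 + I*√6) = 385 - 77*I*√6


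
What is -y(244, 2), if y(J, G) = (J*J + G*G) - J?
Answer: -59296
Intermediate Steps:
y(J, G) = G**2 + J**2 - J (y(J, G) = (J**2 + G**2) - J = (G**2 + J**2) - J = G**2 + J**2 - J)
-y(244, 2) = -(2**2 + 244**2 - 1*244) = -(4 + 59536 - 244) = -1*59296 = -59296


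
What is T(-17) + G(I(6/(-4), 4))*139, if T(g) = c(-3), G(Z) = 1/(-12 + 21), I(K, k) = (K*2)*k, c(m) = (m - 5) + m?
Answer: 40/9 ≈ 4.4444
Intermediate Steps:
c(m) = -5 + 2*m (c(m) = (-5 + m) + m = -5 + 2*m)
I(K, k) = 2*K*k (I(K, k) = (2*K)*k = 2*K*k)
G(Z) = 1/9
T(g) = -11 (T(g) = -5 + 2*(-3) = -5 - 6 = -11)
T(-17) + G(I(6/(-4), 4))*139 = -11 + (1/9)*139 = -11 + 139/9 = 40/9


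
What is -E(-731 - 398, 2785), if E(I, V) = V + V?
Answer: -5570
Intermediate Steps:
E(I, V) = 2*V
-E(-731 - 398, 2785) = -2*2785 = -1*5570 = -5570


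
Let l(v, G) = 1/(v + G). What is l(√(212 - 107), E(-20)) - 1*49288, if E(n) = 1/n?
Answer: -2070046692/41999 + 400*√105/41999 ≈ -49288.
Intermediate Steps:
l(v, G) = 1/(G + v)
l(√(212 - 107), E(-20)) - 1*49288 = 1/(1/(-20) + √(212 - 107)) - 1*49288 = 1/(-1/20 + √105) - 49288 = -49288 + 1/(-1/20 + √105)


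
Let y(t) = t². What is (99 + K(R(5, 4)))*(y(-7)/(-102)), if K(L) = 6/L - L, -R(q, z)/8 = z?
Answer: -102557/1632 ≈ -62.841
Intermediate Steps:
R(q, z) = -8*z
K(L) = -L + 6/L
(99 + K(R(5, 4)))*(y(-7)/(-102)) = (99 + (-(-8)*4 + 6/((-8*4))))*((-7)²/(-102)) = (99 + (-1*(-32) + 6/(-32)))*(49*(-1/102)) = (99 + (32 + 6*(-1/32)))*(-49/102) = (99 + (32 - 3/16))*(-49/102) = (99 + 509/16)*(-49/102) = (2093/16)*(-49/102) = -102557/1632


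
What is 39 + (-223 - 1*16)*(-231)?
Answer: 55248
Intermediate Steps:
39 + (-223 - 1*16)*(-231) = 39 + (-223 - 16)*(-231) = 39 - 239*(-231) = 39 + 55209 = 55248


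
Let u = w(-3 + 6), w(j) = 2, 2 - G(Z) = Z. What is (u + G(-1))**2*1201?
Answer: 30025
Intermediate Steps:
G(Z) = 2 - Z
u = 2
(u + G(-1))**2*1201 = (2 + (2 - 1*(-1)))**2*1201 = (2 + (2 + 1))**2*1201 = (2 + 3)**2*1201 = 5**2*1201 = 25*1201 = 30025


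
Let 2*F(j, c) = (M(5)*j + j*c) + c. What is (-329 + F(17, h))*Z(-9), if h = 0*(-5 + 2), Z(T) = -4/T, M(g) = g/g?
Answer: -1282/9 ≈ -142.44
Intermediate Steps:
M(g) = 1
h = 0 (h = 0*(-3) = 0)
F(j, c) = c/2 + j/2 + c*j/2 (F(j, c) = ((1*j + j*c) + c)/2 = ((j + c*j) + c)/2 = (c + j + c*j)/2 = c/2 + j/2 + c*j/2)
(-329 + F(17, h))*Z(-9) = (-329 + ((½)*0 + (½)*17 + (½)*0*17))*(-4/(-9)) = (-329 + (0 + 17/2 + 0))*(-4*(-⅑)) = (-329 + 17/2)*(4/9) = -641/2*4/9 = -1282/9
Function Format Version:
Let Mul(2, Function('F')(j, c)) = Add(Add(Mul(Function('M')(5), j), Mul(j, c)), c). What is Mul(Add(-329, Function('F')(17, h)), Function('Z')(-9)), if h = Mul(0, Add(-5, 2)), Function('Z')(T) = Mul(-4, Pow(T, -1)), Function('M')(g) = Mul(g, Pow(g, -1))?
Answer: Rational(-1282, 9) ≈ -142.44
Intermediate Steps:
Function('M')(g) = 1
h = 0 (h = Mul(0, -3) = 0)
Function('F')(j, c) = Add(Mul(Rational(1, 2), c), Mul(Rational(1, 2), j), Mul(Rational(1, 2), c, j)) (Function('F')(j, c) = Mul(Rational(1, 2), Add(Add(Mul(1, j), Mul(j, c)), c)) = Mul(Rational(1, 2), Add(Add(j, Mul(c, j)), c)) = Mul(Rational(1, 2), Add(c, j, Mul(c, j))) = Add(Mul(Rational(1, 2), c), Mul(Rational(1, 2), j), Mul(Rational(1, 2), c, j)))
Mul(Add(-329, Function('F')(17, h)), Function('Z')(-9)) = Mul(Add(-329, Add(Mul(Rational(1, 2), 0), Mul(Rational(1, 2), 17), Mul(Rational(1, 2), 0, 17))), Mul(-4, Pow(-9, -1))) = Mul(Add(-329, Add(0, Rational(17, 2), 0)), Mul(-4, Rational(-1, 9))) = Mul(Add(-329, Rational(17, 2)), Rational(4, 9)) = Mul(Rational(-641, 2), Rational(4, 9)) = Rational(-1282, 9)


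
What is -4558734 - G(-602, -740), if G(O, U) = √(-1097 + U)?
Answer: -4558734 - I*√1837 ≈ -4.5587e+6 - 42.86*I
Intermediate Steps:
-4558734 - G(-602, -740) = -4558734 - √(-1097 - 740) = -4558734 - √(-1837) = -4558734 - I*√1837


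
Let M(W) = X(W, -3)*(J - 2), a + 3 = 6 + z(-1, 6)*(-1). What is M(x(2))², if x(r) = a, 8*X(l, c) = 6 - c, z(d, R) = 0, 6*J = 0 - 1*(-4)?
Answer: 9/4 ≈ 2.2500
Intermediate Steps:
J = ⅔ (J = (0 - 1*(-4))/6 = (0 + 4)/6 = (⅙)*4 = ⅔ ≈ 0.66667)
X(l, c) = ¾ - c/8 (X(l, c) = (6 - c)/8 = ¾ - c/8)
a = 3 (a = -3 + (6 + 0*(-1)) = -3 + (6 + 0) = -3 + 6 = 3)
x(r) = 3
M(W) = -3/2 (M(W) = (¾ - ⅛*(-3))*(⅔ - 2) = (¾ + 3/8)*(-4/3) = (9/8)*(-4/3) = -3/2)
M(x(2))² = (-3/2)² = 9/4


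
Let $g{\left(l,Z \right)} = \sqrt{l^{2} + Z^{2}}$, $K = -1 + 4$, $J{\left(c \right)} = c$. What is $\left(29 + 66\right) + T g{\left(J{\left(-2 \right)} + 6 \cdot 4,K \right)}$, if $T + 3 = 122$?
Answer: $95 + 119 \sqrt{493} \approx 2737.2$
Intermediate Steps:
$T = 119$ ($T = -3 + 122 = 119$)
$K = 3$
$g{\left(l,Z \right)} = \sqrt{Z^{2} + l^{2}}$
$\left(29 + 66\right) + T g{\left(J{\left(-2 \right)} + 6 \cdot 4,K \right)} = \left(29 + 66\right) + 119 \sqrt{3^{2} + \left(-2 + 6 \cdot 4\right)^{2}} = 95 + 119 \sqrt{9 + \left(-2 + 24\right)^{2}} = 95 + 119 \sqrt{9 + 22^{2}} = 95 + 119 \sqrt{9 + 484} = 95 + 119 \sqrt{493}$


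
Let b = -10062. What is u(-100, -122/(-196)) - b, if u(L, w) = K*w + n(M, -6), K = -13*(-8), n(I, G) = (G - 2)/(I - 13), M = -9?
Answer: 5458506/539 ≈ 10127.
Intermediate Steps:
n(I, G) = (-2 + G)/(-13 + I)
K = 104
u(L, w) = 4/11 + 104*w (u(L, w) = 104*w + (-2 - 6)/(-13 - 9) = 104*w - 8/(-22) = 104*w - 1/22*(-8) = 104*w + 4/11 = 4/11 + 104*w)
u(-100, -122/(-196)) - b = (4/11 + 104*(-122/(-196))) - 1*(-10062) = (4/11 + 104*(-122*(-1/196))) + 10062 = (4/11 + 104*(61/98)) + 10062 = (4/11 + 3172/49) + 10062 = 35088/539 + 10062 = 5458506/539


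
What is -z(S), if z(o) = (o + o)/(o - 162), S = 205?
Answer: -410/43 ≈ -9.5349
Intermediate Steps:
z(o) = 2*o/(-162 + o) (z(o) = (2*o)/(-162 + o) = 2*o/(-162 + o))
-z(S) = -2*205/(-162 + 205) = -2*205/43 = -1*410/43 = -410/43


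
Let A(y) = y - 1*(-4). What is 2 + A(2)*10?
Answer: 62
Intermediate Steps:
A(y) = 4 + y (A(y) = y + 4 = 4 + y)
2 + A(2)*10 = 2 + (4 + 2)*10 = 2 + 6*10 = 2 + 60 = 62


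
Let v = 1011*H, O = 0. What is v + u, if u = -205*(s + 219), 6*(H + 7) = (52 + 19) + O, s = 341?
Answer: -219827/2 ≈ -1.0991e+5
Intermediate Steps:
H = 29/6 (H = -7 + ((52 + 19) + 0)/6 = -7 + (71 + 0)/6 = -7 + (1/6)*71 = -7 + 71/6 = 29/6 ≈ 4.8333)
u = -114800 (u = -205*(341 + 219) = -205*560 = -114800)
v = 9773/2 (v = 1011*(29/6) = 9773/2 ≈ 4886.5)
v + u = 9773/2 - 114800 = -219827/2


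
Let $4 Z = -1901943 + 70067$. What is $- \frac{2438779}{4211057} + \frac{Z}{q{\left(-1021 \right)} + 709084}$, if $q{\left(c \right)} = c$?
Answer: $- \frac{3655342738310}{2981693652591} \approx -1.2259$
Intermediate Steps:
$Z = -457969$ ($Z = \frac{-1901943 + 70067}{4} = \frac{1}{4} \left(-1831876\right) = -457969$)
$- \frac{2438779}{4211057} + \frac{Z}{q{\left(-1021 \right)} + 709084} = - \frac{2438779}{4211057} - \frac{457969}{-1021 + 709084} = \left(-2438779\right) \frac{1}{4211057} - \frac{457969}{708063} = - \frac{2438779}{4211057} - \frac{457969}{708063} = - \frac{3655342738310}{2981693652591}$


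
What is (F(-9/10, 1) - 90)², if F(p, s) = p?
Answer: 826281/100 ≈ 8262.8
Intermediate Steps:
(F(-9/10, 1) - 90)² = (-9/10 - 90)² = (-909/10)² = 826281/100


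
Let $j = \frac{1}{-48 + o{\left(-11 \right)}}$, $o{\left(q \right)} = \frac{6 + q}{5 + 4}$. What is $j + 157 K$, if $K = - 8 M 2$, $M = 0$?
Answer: $- \frac{9}{437} \approx -0.020595$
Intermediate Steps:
$o{\left(q \right)} = \frac{2}{3} + \frac{q}{9}$ ($o{\left(q \right)} = \frac{6 + q}{9} = \left(6 + q\right) \frac{1}{9} = \frac{2}{3} + \frac{q}{9}$)
$K = 0$ ($K = \left(-8\right) 0 \cdot 2 = 0 \cdot 2 = 0$)
$j = - \frac{9}{437}$ ($j = \frac{1}{-48 + \left(\frac{2}{3} + \frac{1}{9} \left(-11\right)\right)} = \frac{1}{-48 + \left(\frac{2}{3} - \frac{11}{9}\right)} = \frac{1}{-48 - \frac{5}{9}} = \frac{1}{- \frac{437}{9}} = - \frac{9}{437} \approx -0.020595$)
$j + 157 K = - \frac{9}{437} + 157 \cdot 0 = - \frac{9}{437} + 0 = - \frac{9}{437}$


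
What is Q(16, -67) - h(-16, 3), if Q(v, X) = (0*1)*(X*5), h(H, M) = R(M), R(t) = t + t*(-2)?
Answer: 3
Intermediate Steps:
R(t) = -t (R(t) = t - 2*t = -t)
h(H, M) = -M
Q(v, X) = 0 (Q(v, X) = 0*(5*X) = 0)
Q(16, -67) - h(-16, 3) = 0 - (-1)*3 = 0 - 1*(-3) = 0 + 3 = 3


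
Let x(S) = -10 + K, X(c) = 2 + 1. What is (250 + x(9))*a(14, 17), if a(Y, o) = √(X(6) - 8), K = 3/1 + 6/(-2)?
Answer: 240*I*√5 ≈ 536.66*I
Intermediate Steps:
K = 0 (K = 3*1 + 6*(-½) = 3 - 3 = 0)
X(c) = 3
a(Y, o) = I*√5 (a(Y, o) = √(3 - 8) = √(-5) = I*√5)
x(S) = -10 (x(S) = -10 + 0 = -10)
(250 + x(9))*a(14, 17) = (250 - 10)*(I*√5) = 240*(I*√5) = 240*I*√5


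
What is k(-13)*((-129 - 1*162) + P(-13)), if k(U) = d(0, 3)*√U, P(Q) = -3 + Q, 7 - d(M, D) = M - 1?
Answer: -2456*I*√13 ≈ -8855.2*I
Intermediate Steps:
d(M, D) = 8 - M (d(M, D) = 7 - (M - 1) = 7 - (-1 + M) = 7 + (1 - M) = 8 - M)
k(U) = 8*√U (k(U) = (8 - 1*0)*√U = (8 + 0)*√U = 8*√U)
k(-13)*((-129 - 1*162) + P(-13)) = (8*√(-13))*((-129 - 1*162) + (-3 - 13)) = (8*(I*√13))*((-129 - 162) - 16) = (8*I*√13)*(-291 - 16) = (8*I*√13)*(-307) = -2456*I*√13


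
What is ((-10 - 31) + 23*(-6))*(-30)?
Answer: 5370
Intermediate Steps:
((-10 - 31) + 23*(-6))*(-30) = (-41 - 138)*(-30) = -179*(-30) = 5370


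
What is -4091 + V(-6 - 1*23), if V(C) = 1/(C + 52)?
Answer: -94092/23 ≈ -4091.0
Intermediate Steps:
V(C) = 1/(52 + C)
-4091 + V(-6 - 1*23) = -4091 + 1/(52 + (-6 - 1*23)) = -4091 + 1/(52 + (-6 - 23)) = -4091 + 1/(52 - 29) = -4091 + 1/23 = -94092/23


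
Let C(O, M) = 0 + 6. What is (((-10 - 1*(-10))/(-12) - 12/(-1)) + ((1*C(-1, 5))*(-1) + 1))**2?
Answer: 49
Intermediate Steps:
C(O, M) = 6
(((-10 - 1*(-10))/(-12) - 12/(-1)) + ((1*C(-1, 5))*(-1) + 1))**2 = (((-10 - 1*(-10))/(-12) - 12/(-1)) + ((1*6)*(-1) + 1))**2 = (((-10 + 10)*(-1/12) - 12*(-1)) + (6*(-1) + 1))**2 = ((0*(-1/12) + 12) + (-6 + 1))**2 = ((0 + 12) - 5)**2 = (12 - 5)**2 = 7**2 = 49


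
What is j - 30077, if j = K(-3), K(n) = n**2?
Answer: -30068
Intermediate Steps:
j = 9 (j = (-3)**2 = 9)
j - 30077 = 9 - 30077 = -30068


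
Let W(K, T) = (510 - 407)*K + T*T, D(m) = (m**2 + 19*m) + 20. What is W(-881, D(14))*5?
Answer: 707905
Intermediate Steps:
D(m) = 20 + m**2 + 19*m
W(K, T) = T**2 + 103*K (W(K, T) = 103*K + T**2 = T**2 + 103*K)
W(-881, D(14))*5 = ((20 + 14**2 + 19*14)**2 + 103*(-881))*5 = ((20 + 196 + 266)**2 - 90743)*5 = (482**2 - 90743)*5 = (232324 - 90743)*5 = 141581*5 = 707905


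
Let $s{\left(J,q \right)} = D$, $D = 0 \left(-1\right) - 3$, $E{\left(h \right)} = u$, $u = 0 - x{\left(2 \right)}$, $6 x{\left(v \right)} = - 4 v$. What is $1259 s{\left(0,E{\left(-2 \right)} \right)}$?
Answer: $-3777$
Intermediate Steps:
$x{\left(v \right)} = - \frac{2 v}{3}$ ($x{\left(v \right)} = \frac{\left(-4\right) v}{6} = - \frac{2 v}{3}$)
$u = \frac{4}{3}$ ($u = 0 - \left(- \frac{2}{3}\right) 2 = 0 - - \frac{4}{3} = 0 + \frac{4}{3} = \frac{4}{3} \approx 1.3333$)
$E{\left(h \right)} = \frac{4}{3}$
$D = -3$ ($D = 0 - 3 = -3$)
$s{\left(J,q \right)} = -3$
$1259 s{\left(0,E{\left(-2 \right)} \right)} = 1259 \left(-3\right) = -3777$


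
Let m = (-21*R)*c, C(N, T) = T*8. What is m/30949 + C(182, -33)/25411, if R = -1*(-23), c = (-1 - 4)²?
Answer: -315008361/786445039 ≈ -0.40055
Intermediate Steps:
c = 25 (c = (-5)² = 25)
R = 23
C(N, T) = 8*T
m = -12075 (m = -21*23*25 = -483*25 = -12075)
m/30949 + C(182, -33)/25411 = -12075/30949 + (8*(-33))/25411 = -12075*1/30949 - 264*1/25411 = -12075/30949 - 264/25411 = -315008361/786445039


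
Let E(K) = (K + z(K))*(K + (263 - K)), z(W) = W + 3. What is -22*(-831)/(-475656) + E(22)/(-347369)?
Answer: -2038363979/27538024844 ≈ -0.074020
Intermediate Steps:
z(W) = 3 + W
E(K) = 789 + 526*K (E(K) = (K + (3 + K))*(K + (263 - K)) = (3 + 2*K)*263 = 789 + 526*K)
-22*(-831)/(-475656) + E(22)/(-347369) = -22*(-831)/(-475656) + (789 + 526*22)/(-347369) = 18282*(-1/475656) + (789 + 11572)*(-1/347369) = -3047/79276 + 12361*(-1/347369) = -3047/79276 - 12361/347369 = -2038363979/27538024844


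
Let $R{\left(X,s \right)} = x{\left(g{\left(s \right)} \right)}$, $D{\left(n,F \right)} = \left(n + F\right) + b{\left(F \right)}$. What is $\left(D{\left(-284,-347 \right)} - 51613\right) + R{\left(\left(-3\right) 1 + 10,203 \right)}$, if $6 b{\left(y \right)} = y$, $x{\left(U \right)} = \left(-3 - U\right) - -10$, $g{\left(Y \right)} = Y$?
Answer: $- \frac{314987}{6} \approx -52498.0$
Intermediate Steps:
$x{\left(U \right)} = 7 - U$ ($x{\left(U \right)} = \left(-3 - U\right) + 10 = 7 - U$)
$b{\left(y \right)} = \frac{y}{6}$
$D{\left(n,F \right)} = n + \frac{7 F}{6}$ ($D{\left(n,F \right)} = \left(n + F\right) + \frac{F}{6} = \left(F + n\right) + \frac{F}{6} = n + \frac{7 F}{6}$)
$R{\left(X,s \right)} = 7 - s$
$\left(D{\left(-284,-347 \right)} - 51613\right) + R{\left(\left(-3\right) 1 + 10,203 \right)} = \left(\left(-284 + \frac{7}{6} \left(-347\right)\right) - 51613\right) + \left(7 - 203\right) = \left(\left(-284 - \frac{2429}{6}\right) - 51613\right) + \left(7 - 203\right) = \left(- \frac{4133}{6} - 51613\right) - 196 = - \frac{313811}{6} - 196 = - \frac{314987}{6}$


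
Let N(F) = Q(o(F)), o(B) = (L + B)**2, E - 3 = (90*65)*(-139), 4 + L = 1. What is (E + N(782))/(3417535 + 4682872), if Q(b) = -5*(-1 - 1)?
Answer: -813137/8100407 ≈ -0.10038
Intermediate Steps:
L = -3 (L = -4 + 1 = -3)
E = -813147 (E = 3 + (90*65)*(-139) = 3 + 5850*(-139) = 3 - 813150 = -813147)
o(B) = (-3 + B)**2
Q(b) = 10 (Q(b) = -5*(-2) = 10)
N(F) = 10
(E + N(782))/(3417535 + 4682872) = (-813147 + 10)/(3417535 + 4682872) = -813137/8100407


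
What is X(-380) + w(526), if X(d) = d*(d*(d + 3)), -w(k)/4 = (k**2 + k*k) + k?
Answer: -56654312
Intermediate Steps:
w(k) = -8*k**2 - 4*k (w(k) = -4*((k**2 + k*k) + k) = -4*((k**2 + k**2) + k) = -4*(2*k**2 + k) = -4*(k + 2*k**2) = -8*k**2 - 4*k)
X(d) = d**2*(3 + d) (X(d) = d*(d*(3 + d)) = d**2*(3 + d))
X(-380) + w(526) = (-380)**2*(3 - 380) - 4*526*(1 + 2*526) = 144400*(-377) - 4*526*(1 + 1052) = -54438800 - 4*526*1053 = -54438800 - 2215512 = -56654312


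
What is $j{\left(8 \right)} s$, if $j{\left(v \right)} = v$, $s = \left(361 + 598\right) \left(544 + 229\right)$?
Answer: $5930456$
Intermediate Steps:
$s = 741307$ ($s = 959 \cdot 773 = 741307$)
$j{\left(8 \right)} s = 8 \cdot 741307 = 5930456$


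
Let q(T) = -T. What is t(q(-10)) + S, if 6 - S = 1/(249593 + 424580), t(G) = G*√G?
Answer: 4045037/674173 + 10*√10 ≈ 37.623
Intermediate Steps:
t(G) = G^(3/2)
S = 4045037/674173 (S = 6 - 1/(249593 + 424580) = 6 - 1/674173 = 4045037/674173 ≈ 6.0000)
t(q(-10)) + S = (-1*(-10))^(3/2) + 4045037/674173 = 10^(3/2) + 4045037/674173 = 10*√10 + 4045037/674173 = 4045037/674173 + 10*√10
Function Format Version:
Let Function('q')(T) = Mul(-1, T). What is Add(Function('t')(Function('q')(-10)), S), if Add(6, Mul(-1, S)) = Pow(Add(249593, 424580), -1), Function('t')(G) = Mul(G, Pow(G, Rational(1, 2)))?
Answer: Add(Rational(4045037, 674173), Mul(10, Pow(10, Rational(1, 2)))) ≈ 37.623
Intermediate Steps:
Function('t')(G) = Pow(G, Rational(3, 2))
S = Rational(4045037, 674173) (S = Add(6, Mul(-1, Pow(Add(249593, 424580), -1))) = Add(6, Mul(-1, Pow(674173, -1))) = Add(6, Mul(-1, Rational(1, 674173))) = Add(6, Rational(-1, 674173)) = Rational(4045037, 674173) ≈ 6.0000)
Add(Function('t')(Function('q')(-10)), S) = Add(Pow(Mul(-1, -10), Rational(3, 2)), Rational(4045037, 674173)) = Add(Pow(10, Rational(3, 2)), Rational(4045037, 674173)) = Add(Mul(10, Pow(10, Rational(1, 2))), Rational(4045037, 674173)) = Add(Rational(4045037, 674173), Mul(10, Pow(10, Rational(1, 2))))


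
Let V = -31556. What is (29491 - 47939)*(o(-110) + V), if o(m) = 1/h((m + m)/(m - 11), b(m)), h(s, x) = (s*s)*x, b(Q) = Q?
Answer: 145536284683/250 ≈ 5.8215e+8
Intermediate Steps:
h(s, x) = x*s² (h(s, x) = s²*x = x*s²)
o(m) = (-11 + m)²/(4*m³) (o(m) = 1/(m*((m + m)/(m - 11))²) = 1/(m*((2*m)/(-11 + m))²) = 1/(m*(2*m/(-11 + m))²) = 1/(m*(4*m²/(-11 + m)²)) = 1/(4*m³/(-11 + m)²) = (-11 + m)²/(4*m³))
(29491 - 47939)*(o(-110) + V) = (29491 - 47939)*((¼)*(-11 - 110)²/(-110)³ - 31556) = -18448*((¼)*(-1/1331000)*(-121)² - 31556) = -18448*((¼)*(-1/1331000)*14641 - 31556) = -18448*(-11/4000 - 31556) = -18448*(-126224011/4000) = 145536284683/250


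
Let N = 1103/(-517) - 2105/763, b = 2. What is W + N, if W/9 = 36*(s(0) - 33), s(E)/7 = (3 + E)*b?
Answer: 1148347562/394471 ≈ 2911.1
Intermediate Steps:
N = -1929874/394471 (N = 1103*(-1/517) - 2105*1/763 = -1103/517 - 2105/763 = -1929874/394471 ≈ -4.8923)
s(E) = 42 + 14*E (s(E) = 7*((3 + E)*2) = 7*(6 + 2*E) = 42 + 14*E)
W = 2916 (W = 9*(36*((42 + 14*0) - 33)) = 9*(36*((42 + 0) - 33)) = 9*(36*(42 - 33)) = 9*(36*9) = 9*324 = 2916)
W + N = 2916 - 1929874/394471 = 1148347562/394471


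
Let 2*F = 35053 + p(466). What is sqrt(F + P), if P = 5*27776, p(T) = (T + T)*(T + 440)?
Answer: sqrt(2314410)/2 ≈ 760.66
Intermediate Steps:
p(T) = 2*T*(440 + T) (p(T) = (2*T)*(440 + T) = 2*T*(440 + T))
P = 138880
F = 879445/2 (F = (35053 + 2*466*(440 + 466))/2 = (35053 + 2*466*906)/2 = (35053 + 844392)/2 = (1/2)*879445 = 879445/2 ≈ 4.3972e+5)
sqrt(F + P) = sqrt(879445/2 + 138880) = sqrt(1157205/2) = sqrt(2314410)/2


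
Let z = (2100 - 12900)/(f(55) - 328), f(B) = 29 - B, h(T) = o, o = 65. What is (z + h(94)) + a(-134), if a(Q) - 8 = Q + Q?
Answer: -9705/59 ≈ -164.49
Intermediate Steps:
h(T) = 65
a(Q) = 8 + 2*Q (a(Q) = 8 + (Q + Q) = 8 + 2*Q)
z = 1800/59 (z = (2100 - 12900)/((29 - 1*55) - 328) = -10800/((29 - 55) - 328) = -10800/(-26 - 328) = -10800/(-354) = -10800*(-1/354) = 1800/59 ≈ 30.508)
(z + h(94)) + a(-134) = (1800/59 + 65) + (8 + 2*(-134)) = 5635/59 + (8 - 268) = 5635/59 - 260 = -9705/59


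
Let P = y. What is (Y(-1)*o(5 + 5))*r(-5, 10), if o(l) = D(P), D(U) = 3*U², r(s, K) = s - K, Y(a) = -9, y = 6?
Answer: 14580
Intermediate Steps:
P = 6
o(l) = 108 (o(l) = 3*6² = 3*36 = 108)
(Y(-1)*o(5 + 5))*r(-5, 10) = (-9*108)*(-5 - 1*10) = -972*(-5 - 10) = -972*(-15) = 14580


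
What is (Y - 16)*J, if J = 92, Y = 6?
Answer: -920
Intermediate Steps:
(Y - 16)*J = (6 - 16)*92 = -10*92 = -920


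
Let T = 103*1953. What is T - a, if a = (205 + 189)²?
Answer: 45923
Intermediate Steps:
T = 201159
a = 155236 (a = 394² = 155236)
T - a = 201159 - 1*155236 = 201159 - 155236 = 45923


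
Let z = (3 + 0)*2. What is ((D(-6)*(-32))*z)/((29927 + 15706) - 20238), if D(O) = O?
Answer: 384/8465 ≈ 0.045363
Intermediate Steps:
z = 6 (z = 3*2 = 6)
((D(-6)*(-32))*z)/((29927 + 15706) - 20238) = (-6*(-32)*6)/((29927 + 15706) - 20238) = (192*6)/(45633 - 20238) = 1152/25395 = 1152*(1/25395) = 384/8465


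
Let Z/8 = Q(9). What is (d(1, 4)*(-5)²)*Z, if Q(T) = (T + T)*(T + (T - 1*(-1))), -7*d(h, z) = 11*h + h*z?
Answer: -1026000/7 ≈ -1.4657e+5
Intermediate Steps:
d(h, z) = -11*h/7 - h*z/7 (d(h, z) = -(11*h + h*z)/7 = -11*h/7 - h*z/7)
Q(T) = 2*T*(1 + 2*T) (Q(T) = (2*T)*(T + (T + 1)) = (2*T)*(T + (1 + T)) = (2*T)*(1 + 2*T) = 2*T*(1 + 2*T))
Z = 2736 (Z = 8*(2*9*(1 + 2*9)) = 8*(2*9*(1 + 18)) = 8*(2*9*19) = 8*342 = 2736)
(d(1, 4)*(-5)²)*Z = (-⅐*1*(11 + 4)*(-5)²)*2736 = (-⅐*1*15*25)*2736 = -15/7*25*2736 = -375/7*2736 = -1026000/7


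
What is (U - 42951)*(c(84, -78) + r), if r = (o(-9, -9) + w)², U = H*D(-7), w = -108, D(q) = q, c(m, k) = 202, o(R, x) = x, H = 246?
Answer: -620552643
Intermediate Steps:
U = -1722 (U = 246*(-7) = -1722)
r = 13689 (r = (-9 - 108)² = (-117)² = 13689)
(U - 42951)*(c(84, -78) + r) = (-1722 - 42951)*(202 + 13689) = -44673*13891 = -620552643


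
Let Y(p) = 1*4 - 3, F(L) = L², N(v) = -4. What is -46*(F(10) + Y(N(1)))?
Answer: -4646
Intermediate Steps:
Y(p) = 1 (Y(p) = 4 - 3 = 1)
-46*(F(10) + Y(N(1))) = -46*(10² + 1) = -46*(100 + 1) = -46*101 = -4646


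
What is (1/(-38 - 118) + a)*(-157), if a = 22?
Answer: -538667/156 ≈ -3453.0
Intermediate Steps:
(1/(-38 - 118) + a)*(-157) = (1/(-38 - 118) + 22)*(-157) = (1/(-156) + 22)*(-157) = (-1/156 + 22)*(-157) = (3431/156)*(-157) = -538667/156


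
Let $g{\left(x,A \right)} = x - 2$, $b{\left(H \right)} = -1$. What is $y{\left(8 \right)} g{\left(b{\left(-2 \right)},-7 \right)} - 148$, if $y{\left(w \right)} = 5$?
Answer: $-163$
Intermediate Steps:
$g{\left(x,A \right)} = -2 + x$
$y{\left(8 \right)} g{\left(b{\left(-2 \right)},-7 \right)} - 148 = 5 \left(-2 - 1\right) - 148 = 5 \left(-3\right) - 148 = -15 - 148 = -163$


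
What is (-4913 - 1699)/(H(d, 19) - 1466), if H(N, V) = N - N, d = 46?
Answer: 3306/733 ≈ 4.5102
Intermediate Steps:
H(N, V) = 0
(-4913 - 1699)/(H(d, 19) - 1466) = (-4913 - 1699)/(0 - 1466) = -6612/(-1466) = -6612*(-1/1466) = 3306/733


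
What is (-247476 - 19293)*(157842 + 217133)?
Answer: -100031705775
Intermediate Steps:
(-247476 - 19293)*(157842 + 217133) = -266769*374975 = -100031705775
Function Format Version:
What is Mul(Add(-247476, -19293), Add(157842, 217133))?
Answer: -100031705775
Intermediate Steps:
Mul(Add(-247476, -19293), Add(157842, 217133)) = Mul(-266769, 374975) = -100031705775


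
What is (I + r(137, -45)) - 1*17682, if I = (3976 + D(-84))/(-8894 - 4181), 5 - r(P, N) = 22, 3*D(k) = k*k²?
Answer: -231220833/13075 ≈ -17684.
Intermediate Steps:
D(k) = k³/3 (D(k) = (k*k²)/3 = k³/3)
r(P, N) = -17 (r(P, N) = 5 - 1*22 = 5 - 22 = -17)
I = 193592/13075 (I = (3976 + (⅓)*(-84)³)/(-8894 - 4181) = (3976 + (⅓)*(-592704))/(-13075) = (3976 - 197568)*(-1/13075) = -193592*(-1/13075) = 193592/13075 ≈ 14.806)
(I + r(137, -45)) - 1*17682 = (193592/13075 - 17) - 1*17682 = -28683/13075 - 17682 = -231220833/13075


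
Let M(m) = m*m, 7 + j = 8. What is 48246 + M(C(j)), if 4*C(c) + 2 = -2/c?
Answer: 48247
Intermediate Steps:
j = 1 (j = -7 + 8 = 1)
C(c) = -½ - 1/(2*c) (C(c) = -½ + (-2/c)/4 = -½ - 1/(2*c))
M(m) = m²
48246 + M(C(j)) = 48246 + ((½)*(-1 - 1*1)/1)² = 48246 + ((½)*1*(-1 - 1))² = 48246 + ((½)*1*(-2))² = 48246 + (-1)² = 48246 + 1 = 48247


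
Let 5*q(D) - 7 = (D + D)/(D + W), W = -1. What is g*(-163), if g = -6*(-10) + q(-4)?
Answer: -251509/25 ≈ -10060.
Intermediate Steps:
q(D) = 7/5 + 2*D/(5*(-1 + D)) (q(D) = 7/5 + ((D + D)/(D - 1))/5 = 7/5 + ((2*D)/(-1 + D))/5 = 7/5 + (2*D/(-1 + D))/5 = 7/5 + 2*D/(5*(-1 + D)))
g = 1543/25 (g = -6*(-10) + (-7 + 9*(-4))/(5*(-1 - 4)) = 60 + (1/5)*(-7 - 36)/(-5) = 60 + (1/5)*(-1/5)*(-43) = 60 + 43/25 = 1543/25 ≈ 61.720)
g*(-163) = (1543/25)*(-163) = -251509/25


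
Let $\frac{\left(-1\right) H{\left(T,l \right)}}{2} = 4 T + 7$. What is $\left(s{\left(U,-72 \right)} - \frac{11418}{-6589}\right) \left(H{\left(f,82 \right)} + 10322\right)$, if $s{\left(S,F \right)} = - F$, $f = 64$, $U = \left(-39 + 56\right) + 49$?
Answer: $\frac{432650136}{599} \approx 7.2229 \cdot 10^{5}$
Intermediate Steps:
$U = 66$ ($U = 17 + 49 = 66$)
$H{\left(T,l \right)} = -14 - 8 T$ ($H{\left(T,l \right)} = - 2 \left(4 T + 7\right) = - 2 \left(7 + 4 T\right) = -14 - 8 T$)
$\left(s{\left(U,-72 \right)} - \frac{11418}{-6589}\right) \left(H{\left(f,82 \right)} + 10322\right) = \left(\left(-1\right) \left(-72\right) - \frac{11418}{-6589}\right) \left(\left(-14 - 512\right) + 10322\right) = \left(72 - - \frac{1038}{599}\right) \left(\left(-14 - 512\right) + 10322\right) = \left(72 + \frac{1038}{599}\right) \left(-526 + 10322\right) = \frac{44166}{599} \cdot 9796 = \frac{432650136}{599}$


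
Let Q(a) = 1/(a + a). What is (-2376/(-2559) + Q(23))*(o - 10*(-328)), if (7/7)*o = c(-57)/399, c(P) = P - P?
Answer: 61147400/19619 ≈ 3116.7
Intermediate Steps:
Q(a) = 1/(2*a)
c(P) = 0
o = 0 (o = 0/399 = 0*(1/399) = 0)
(-2376/(-2559) + Q(23))*(o - 10*(-328)) = (-2376/(-2559) + (½)/23)*(0 - 10*(-328)) = (-2376*(-1/2559) + (½)*(1/23))*(0 + 3280) = (792/853 + 1/46)*3280 = (37285/39238)*3280 = 61147400/19619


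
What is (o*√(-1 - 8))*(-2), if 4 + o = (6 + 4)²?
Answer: -576*I ≈ -576.0*I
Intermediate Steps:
o = 96 (o = -4 + (6 + 4)² = -4 + 10² = -4 + 100 = 96)
(o*√(-1 - 8))*(-2) = (96*√(-1 - 8))*(-2) = (96*√(-9))*(-2) = (96*(3*I))*(-2) = (288*I)*(-2) = -576*I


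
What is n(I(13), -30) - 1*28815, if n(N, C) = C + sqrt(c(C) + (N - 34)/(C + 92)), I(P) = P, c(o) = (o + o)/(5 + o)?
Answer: -28845 + 3*sqrt(22010)/310 ≈ -28844.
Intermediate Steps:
c(o) = 2*o/(5 + o) (c(o) = (2*o)/(5 + o) = 2*o/(5 + o))
n(N, C) = C + sqrt((-34 + N)/(92 + C) + 2*C/(5 + C)) (n(N, C) = C + sqrt(2*C/(5 + C) + (N - 34)/(C + 92)) = C + sqrt(2*C/(5 + C) + (-34 + N)/(92 + C)) = C + sqrt((-34 + N)/(92 + C) + 2*C/(5 + C)))
n(I(13), -30) - 1*28815 = (-30 + sqrt(((-34 + 13)*(5 - 30) + 2*(-30)*(92 - 30))/((5 - 30)*(92 - 30)))) - 1*28815 = (-30 + sqrt((-21*(-25) + 2*(-30)*62)/(-25*62))) - 28815 = (-30 + sqrt(-1/25*1/62*(525 - 3720))) - 28815 = (-30 + sqrt(-1/25*1/62*(-3195))) - 28815 = (-30 + sqrt(639/310)) - 28815 = (-30 + 3*sqrt(22010)/310) - 28815 = -28845 + 3*sqrt(22010)/310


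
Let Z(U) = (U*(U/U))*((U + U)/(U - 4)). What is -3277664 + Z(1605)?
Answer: -5242388014/1601 ≈ -3.2744e+6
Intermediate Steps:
Z(U) = 2*U²/(-4 + U) (Z(U) = (U*1)*((2*U)/(-4 + U)) = U*(2*U/(-4 + U)) = 2*U²/(-4 + U))
-3277664 + Z(1605) = -3277664 + 2*1605²/(-4 + 1605) = -3277664 + 2*2576025/1601 = -3277664 + 2*2576025*(1/1601) = -3277664 + 5152050/1601 = -5242388014/1601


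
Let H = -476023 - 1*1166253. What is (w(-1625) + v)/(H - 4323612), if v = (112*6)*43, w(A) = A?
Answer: -27271/5965888 ≈ -0.0045712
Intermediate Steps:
v = 28896 (v = 672*43 = 28896)
H = -1642276 (H = -476023 - 1166253 = -1642276)
(w(-1625) + v)/(H - 4323612) = (-1625 + 28896)/(-1642276 - 4323612) = 27271/(-5965888) = 27271*(-1/5965888) = -27271/5965888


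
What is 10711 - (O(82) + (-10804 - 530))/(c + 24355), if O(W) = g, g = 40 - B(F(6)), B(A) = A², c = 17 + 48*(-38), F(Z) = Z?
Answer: 120761479/11274 ≈ 10712.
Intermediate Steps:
c = -1807 (c = 17 - 1824 = -1807)
g = 4 (g = 40 - 1*6² = 40 - 1*36 = 40 - 36 = 4)
O(W) = 4
10711 - (O(82) + (-10804 - 530))/(c + 24355) = 10711 - (4 + (-10804 - 530))/(-1807 + 24355) = 10711 - (4 - 11334)/22548 = 10711 - (-11330)/22548 = 10711 - 1*(-5665/11274) = 10711 + 5665/11274 = 120761479/11274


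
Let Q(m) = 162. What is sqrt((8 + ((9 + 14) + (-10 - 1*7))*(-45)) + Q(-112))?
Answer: 10*I ≈ 10.0*I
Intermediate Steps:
sqrt((8 + ((9 + 14) + (-10 - 1*7))*(-45)) + Q(-112)) = sqrt((8 + ((9 + 14) + (-10 - 1*7))*(-45)) + 162) = sqrt((8 + (23 + (-10 - 7))*(-45)) + 162) = sqrt((8 + (23 - 17)*(-45)) + 162) = sqrt((8 + 6*(-45)) + 162) = sqrt((8 - 270) + 162) = sqrt(-262 + 162) = sqrt(-100) = 10*I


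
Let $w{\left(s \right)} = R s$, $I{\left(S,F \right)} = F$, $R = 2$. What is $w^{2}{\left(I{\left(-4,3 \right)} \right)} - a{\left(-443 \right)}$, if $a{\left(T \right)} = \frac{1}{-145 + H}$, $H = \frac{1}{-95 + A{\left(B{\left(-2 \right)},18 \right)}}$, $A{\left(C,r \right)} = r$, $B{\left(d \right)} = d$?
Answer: $\frac{402053}{11166} \approx 36.007$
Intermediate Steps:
$w{\left(s \right)} = 2 s$
$H = - \frac{1}{77}$ ($H = \frac{1}{-95 + 18} = \frac{1}{-77} = - \frac{1}{77} \approx -0.012987$)
$a{\left(T \right)} = - \frac{77}{11166}$ ($a{\left(T \right)} = \frac{1}{-145 - \frac{1}{77}} = \frac{1}{- \frac{11166}{77}} = - \frac{77}{11166}$)
$w^{2}{\left(I{\left(-4,3 \right)} \right)} - a{\left(-443 \right)} = \left(2 \cdot 3\right)^{2} - - \frac{77}{11166} = 6^{2} + \frac{77}{11166} = 36 + \frac{77}{11166} = \frac{402053}{11166}$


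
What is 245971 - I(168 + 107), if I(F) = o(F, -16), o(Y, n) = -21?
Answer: 245992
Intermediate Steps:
I(F) = -21
245971 - I(168 + 107) = 245971 - 1*(-21) = 245971 + 21 = 245992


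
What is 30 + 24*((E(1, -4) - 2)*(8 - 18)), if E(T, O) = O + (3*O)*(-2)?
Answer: -4290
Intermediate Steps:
E(T, O) = -5*O (E(T, O) = O - 6*O = -5*O)
30 + 24*((E(1, -4) - 2)*(8 - 18)) = 30 + 24*((-5*(-4) - 2)*(8 - 18)) = 30 + 24*((20 - 2)*(-10)) = 30 + 24*(18*(-10)) = 30 + 24*(-180) = 30 - 4320 = -4290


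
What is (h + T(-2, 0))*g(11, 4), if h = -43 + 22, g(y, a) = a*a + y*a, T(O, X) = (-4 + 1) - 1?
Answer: -1500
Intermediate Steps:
T(O, X) = -4 (T(O, X) = -3 - 1 = -4)
g(y, a) = a**2 + a*y
h = -21
(h + T(-2, 0))*g(11, 4) = (-21 - 4)*(4*(4 + 11)) = -100*15 = -25*60 = -1500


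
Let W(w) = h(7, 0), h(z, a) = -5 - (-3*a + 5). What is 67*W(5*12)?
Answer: -670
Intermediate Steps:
h(z, a) = -10 + 3*a (h(z, a) = -5 - (5 - 3*a) = -5 + (-5 + 3*a) = -10 + 3*a)
W(w) = -10 (W(w) = -10 + 3*0 = -10 + 0 = -10)
67*W(5*12) = 67*(-10) = -670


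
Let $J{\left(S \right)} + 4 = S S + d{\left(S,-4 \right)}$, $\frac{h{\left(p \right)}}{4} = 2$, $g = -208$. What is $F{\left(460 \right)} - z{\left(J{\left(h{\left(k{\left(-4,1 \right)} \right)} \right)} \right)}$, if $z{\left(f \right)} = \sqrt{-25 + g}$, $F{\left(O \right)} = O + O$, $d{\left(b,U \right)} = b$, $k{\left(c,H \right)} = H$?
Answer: $920 - i \sqrt{233} \approx 920.0 - 15.264 i$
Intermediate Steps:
$h{\left(p \right)} = 8$ ($h{\left(p \right)} = 4 \cdot 2 = 8$)
$J{\left(S \right)} = -4 + S + S^{2}$ ($J{\left(S \right)} = -4 + \left(S S + S\right) = -4 + \left(S^{2} + S\right) = -4 + \left(S + S^{2}\right) = -4 + S + S^{2}$)
$F{\left(O \right)} = 2 O$
$z{\left(f \right)} = i \sqrt{233}$ ($z{\left(f \right)} = \sqrt{-25 - 208} = \sqrt{-233} = i \sqrt{233}$)
$F{\left(460 \right)} - z{\left(J{\left(h{\left(k{\left(-4,1 \right)} \right)} \right)} \right)} = 2 \cdot 460 - i \sqrt{233} = 920 - i \sqrt{233}$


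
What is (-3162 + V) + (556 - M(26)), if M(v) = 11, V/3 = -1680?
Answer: -7657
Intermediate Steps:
V = -5040 (V = 3*(-1680) = -5040)
(-3162 + V) + (556 - M(26)) = (-3162 - 5040) + (556 - 1*11) = -8202 + (556 - 11) = -8202 + 545 = -7657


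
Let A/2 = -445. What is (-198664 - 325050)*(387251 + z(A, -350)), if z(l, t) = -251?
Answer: -202677318000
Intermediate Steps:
A = -890 (A = 2*(-445) = -890)
(-198664 - 325050)*(387251 + z(A, -350)) = (-198664 - 325050)*(387251 - 251) = -523714*387000 = -202677318000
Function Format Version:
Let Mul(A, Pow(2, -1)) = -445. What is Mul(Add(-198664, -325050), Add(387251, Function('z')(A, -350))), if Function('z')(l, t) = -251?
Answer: -202677318000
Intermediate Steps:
A = -890 (A = Mul(2, -445) = -890)
Mul(Add(-198664, -325050), Add(387251, Function('z')(A, -350))) = Mul(Add(-198664, -325050), Add(387251, -251)) = Mul(-523714, 387000) = -202677318000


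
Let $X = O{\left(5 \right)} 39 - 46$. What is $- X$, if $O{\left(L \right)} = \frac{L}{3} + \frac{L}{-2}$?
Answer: $\frac{157}{2} \approx 78.5$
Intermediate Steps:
$O{\left(L \right)} = - \frac{L}{6}$ ($O{\left(L \right)} = L \frac{1}{3} + L \left(- \frac{1}{2}\right) = \frac{L}{3} - \frac{L}{2} = - \frac{L}{6}$)
$X = - \frac{157}{2}$ ($X = \left(- \frac{1}{6}\right) 5 \cdot 39 - 46 = \left(- \frac{5}{6}\right) 39 - 46 = - \frac{65}{2} - 46 = - \frac{157}{2} \approx -78.5$)
$- X = \left(-1\right) \left(- \frac{157}{2}\right) = \frac{157}{2}$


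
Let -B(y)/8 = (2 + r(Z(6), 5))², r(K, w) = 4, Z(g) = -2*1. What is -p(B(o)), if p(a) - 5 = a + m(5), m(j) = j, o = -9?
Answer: 278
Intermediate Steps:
Z(g) = -2
B(y) = -288 (B(y) = -8*(2 + 4)² = -8*6² = -8*36 = -288)
p(a) = 10 + a (p(a) = 5 + (a + 5) = 5 + (5 + a) = 10 + a)
-p(B(o)) = -(10 - 288) = -1*(-278) = 278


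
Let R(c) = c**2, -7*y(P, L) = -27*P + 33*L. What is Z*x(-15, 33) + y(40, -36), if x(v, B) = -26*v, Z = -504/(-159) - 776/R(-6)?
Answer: -1088584/159 ≈ -6846.4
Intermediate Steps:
y(P, L) = -33*L/7 + 27*P/7 (y(P, L) = -(-27*P + 33*L)/7 = -33*L/7 + 27*P/7)
Z = -8770/477 (Z = -504/(-159) - 776/((-6)**2) = -504*(-1/159) - 776/36 = 168/53 - 776*1/36 = 168/53 - 194/9 = -8770/477 ≈ -18.386)
Z*x(-15, 33) + y(40, -36) = -(-228020)*(-15)/477 + (-33/7*(-36) + (27/7)*40) = -8770/477*390 + (1188/7 + 1080/7) = -1140100/159 + 324 = -1088584/159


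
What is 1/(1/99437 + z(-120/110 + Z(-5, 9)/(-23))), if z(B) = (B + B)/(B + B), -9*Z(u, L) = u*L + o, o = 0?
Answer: 99437/99438 ≈ 0.99999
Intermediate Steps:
Z(u, L) = -L*u/9 (Z(u, L) = -(u*L + 0)/9 = -(L*u + 0)/9 = -L*u/9)
z(B) = 1 (z(B) = (2*B)/((2*B)) = (2*B)*(1/(2*B)) = 1)
1/(1/99437 + z(-120/110 + Z(-5, 9)/(-23))) = 1/(1/99437 + 1) = 1/(99438/99437) = 99437/99438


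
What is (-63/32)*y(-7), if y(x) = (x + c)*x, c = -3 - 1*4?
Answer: -3087/16 ≈ -192.94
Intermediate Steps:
c = -7 (c = -3 - 4 = -7)
y(x) = x*(-7 + x) (y(x) = (x - 7)*x = (-7 + x)*x = x*(-7 + x))
(-63/32)*y(-7) = (-63/32)*(-7*(-7 - 7)) = (-63*1/32)*(-7*(-14)) = -63/32*98 = -3087/16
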